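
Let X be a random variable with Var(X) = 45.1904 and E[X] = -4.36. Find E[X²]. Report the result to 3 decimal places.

E[X²] = Var(X) + (E[X])² = 45.1904 + (-4.36)² = 64.2

64.200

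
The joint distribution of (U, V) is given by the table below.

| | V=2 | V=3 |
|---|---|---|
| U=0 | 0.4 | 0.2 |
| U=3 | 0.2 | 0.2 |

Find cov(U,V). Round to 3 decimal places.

0.120

E[U] = 1.2,  E[V] = 2.4
E[UV] = 3
cov(U,V) = E[UV] − E[U]E[V] = 3 − (1.2)(2.4) = 0.12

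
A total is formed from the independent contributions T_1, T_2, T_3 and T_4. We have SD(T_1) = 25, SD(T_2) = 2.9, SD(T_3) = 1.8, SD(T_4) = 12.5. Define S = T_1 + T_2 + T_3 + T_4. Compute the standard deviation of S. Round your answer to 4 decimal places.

28.1585

Var(T_1) = 625, Var(T_2) = 8.41, Var(T_3) = 3.24, Var(T_4) = 156.25
By independence, Var(S) = (1)²Var(T_1) + (1)²Var(T_2) + (1)²Var(T_3) + (1)²Var(T_4)
= (1)²·625 + (1)²·8.41 + (1)²·3.24 + (1)²·156.25 = 792.9
SD(S) = √792.9 ≈ 28.1585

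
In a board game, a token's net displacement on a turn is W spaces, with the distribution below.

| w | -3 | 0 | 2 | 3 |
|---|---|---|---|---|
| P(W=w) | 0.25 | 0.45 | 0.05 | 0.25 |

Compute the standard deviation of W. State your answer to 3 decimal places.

2.166

E[W] = (-3)(0.25) + (0)(0.45) + (2)(0.05) + (3)(0.25) = 0.1
E[W²] = (-3)²(0.25) + (0)²(0.45) + (2)²(0.05) + (3)²(0.25) = 4.7
var(W) = E[W²] − (E[W])² = 4.7 − (0.1)² = 4.69
SD(W) = √4.69 ≈ 2.166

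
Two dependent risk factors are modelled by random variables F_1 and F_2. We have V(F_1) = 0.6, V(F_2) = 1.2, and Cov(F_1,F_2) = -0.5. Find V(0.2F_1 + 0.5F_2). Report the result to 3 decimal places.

V(0.2F_1 + 0.5F_2) = (0.2)²·V(F_1) + (0.5)²·V(F_2) + 2·(0.2)·(0.5)·Cov(F_1,F_2)
= 0.04·0.6 + 0.25·1.2 + 0.2·-0.5 = 0.224

0.224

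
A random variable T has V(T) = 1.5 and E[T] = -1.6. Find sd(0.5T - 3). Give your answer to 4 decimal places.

V(0.5T - 3) = (0.5)²·1.5 = 0.375
sd(0.5T - 3) = √0.375 ≈ 0.6124

0.6124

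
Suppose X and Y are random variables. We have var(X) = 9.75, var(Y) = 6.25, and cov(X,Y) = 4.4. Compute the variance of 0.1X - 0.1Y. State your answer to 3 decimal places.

0.072

var(0.1X - 0.1Y) = (0.1)²·var(X) + (-0.1)²·var(Y) + 2·(0.1)·(-0.1)·cov(X,Y)
= 0.01·9.75 + 0.01·6.25 + -0.02·4.4 = 0.072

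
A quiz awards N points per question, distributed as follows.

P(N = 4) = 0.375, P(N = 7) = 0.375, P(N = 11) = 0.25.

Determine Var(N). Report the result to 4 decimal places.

7.3594

E[N] = (4)(0.375) + (7)(0.375) + (11)(0.25) = 6.875
E[N²] = (4)²(0.375) + (7)²(0.375) + (11)²(0.25) = 54.625
Var(N) = E[N²] − (E[N])² = 54.625 − (6.875)² = 7.359375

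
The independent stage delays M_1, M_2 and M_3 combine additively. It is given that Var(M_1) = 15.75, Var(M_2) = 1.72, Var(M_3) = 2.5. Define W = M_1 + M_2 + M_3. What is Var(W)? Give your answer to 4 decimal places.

19.9700

By independence, Var(W) = (1)²Var(M_1) + (1)²Var(M_2) + (1)²Var(M_3)
= (1)²·15.75 + (1)²·1.72 + (1)²·2.5 = 19.97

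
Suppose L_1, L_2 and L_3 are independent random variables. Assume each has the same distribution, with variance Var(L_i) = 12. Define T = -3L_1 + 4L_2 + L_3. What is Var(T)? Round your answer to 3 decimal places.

312.000

By independence, Var(T) = (-3)²Var(L_1) + (4)²Var(L_2) + (1)²Var(L_3)
= (-3)²·12 + (4)²·12 + (1)²·12 = 312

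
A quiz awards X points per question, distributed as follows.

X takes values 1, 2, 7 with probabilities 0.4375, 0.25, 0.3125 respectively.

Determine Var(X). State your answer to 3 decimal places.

6.984

E[X] = (1)(0.4375) + (2)(0.25) + (7)(0.3125) = 3.125
E[X²] = (1)²(0.4375) + (2)²(0.25) + (7)²(0.3125) = 16.75
Var(X) = E[X²] − (E[X])² = 16.75 − (3.125)² = 6.984375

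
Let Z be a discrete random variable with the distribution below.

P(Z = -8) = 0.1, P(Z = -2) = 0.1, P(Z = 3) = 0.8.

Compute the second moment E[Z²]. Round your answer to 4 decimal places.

14.0000

E[Z²] = (-8)²(0.1) + (-2)²(0.1) + (3)²(0.8) = 14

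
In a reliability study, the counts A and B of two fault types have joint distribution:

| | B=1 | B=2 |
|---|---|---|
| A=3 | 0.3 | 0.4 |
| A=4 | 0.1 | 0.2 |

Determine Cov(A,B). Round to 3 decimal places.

0.020

E[A] = 3.3,  E[B] = 1.6
E[AB] = 5.3
Cov(A,B) = E[AB] − E[A]E[B] = 5.3 − (3.3)(1.6) = 0.02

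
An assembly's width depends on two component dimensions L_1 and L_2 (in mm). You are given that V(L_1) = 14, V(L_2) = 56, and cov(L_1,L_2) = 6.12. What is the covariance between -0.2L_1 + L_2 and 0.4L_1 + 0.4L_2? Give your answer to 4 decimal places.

cov(-0.2L_1 + L_2, 0.4L_1 + 0.4L_2) = (-0.2)(0.4)V(L_1) + (1)(0.4)V(L_2) + [(-0.2)(0.4) + (1)(0.4)]cov(L_1,L_2)
= -0.08·14 + 0.4·56 + 0.32·6.12 = 23.2384

23.2384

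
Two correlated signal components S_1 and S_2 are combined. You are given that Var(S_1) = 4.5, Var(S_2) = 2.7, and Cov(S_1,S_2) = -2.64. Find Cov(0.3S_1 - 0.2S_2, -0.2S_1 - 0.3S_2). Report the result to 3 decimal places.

0.024

Cov(0.3S_1 - 0.2S_2, -0.2S_1 - 0.3S_2) = (0.3)(-0.2)Var(S_1) + (-0.2)(-0.3)Var(S_2) + [(0.3)(-0.3) + (-0.2)(-0.2)]Cov(S_1,S_2)
= -0.06·4.5 + 0.06·2.7 + -0.05·-2.64 = 0.024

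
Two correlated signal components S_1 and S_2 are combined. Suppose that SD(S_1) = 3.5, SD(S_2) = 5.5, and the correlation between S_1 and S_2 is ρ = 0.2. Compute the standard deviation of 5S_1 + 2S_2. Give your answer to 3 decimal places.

V(S_1) = (3.5)² = 12.25;  V(S_2) = (5.5)² = 30.25
cov(S_1,S_2) = ρ·SD(S_1)·SD(S_2) = 0.2·3.5·5.5 = 3.85
V(5S_1 + 2S_2) = (5)²·V(S_1) + (2)²·V(S_2) + 2·(5)·(2)·cov(S_1,S_2)
= 25·12.25 + 4·30.25 + 20·3.85 = 504.25
SD(5S_1 + 2S_2) = √504.25 ≈ 22.456

22.456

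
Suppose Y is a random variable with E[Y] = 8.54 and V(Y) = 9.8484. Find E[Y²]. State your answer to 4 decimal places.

82.7800

E[Y²] = V(Y) + (E[Y])² = 9.8484 + (8.54)² = 82.78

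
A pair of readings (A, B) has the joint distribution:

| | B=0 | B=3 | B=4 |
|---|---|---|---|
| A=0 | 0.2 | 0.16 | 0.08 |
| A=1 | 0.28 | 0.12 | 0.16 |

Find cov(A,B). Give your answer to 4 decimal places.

E[A] = 0.56,  E[B] = 1.8
E[AB] = 1
cov(A,B) = E[AB] − E[A]E[B] = 1 − (0.56)(1.8) = -0.008

-0.0080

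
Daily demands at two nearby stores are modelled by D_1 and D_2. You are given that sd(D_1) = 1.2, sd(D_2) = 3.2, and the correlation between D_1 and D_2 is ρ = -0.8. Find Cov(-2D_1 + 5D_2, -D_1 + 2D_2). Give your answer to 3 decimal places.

V(D_1) = (1.2)² = 1.44;  V(D_2) = (3.2)² = 10.24
Cov(D_1,D_2) = ρ·sd(D_1)·sd(D_2) = -0.8·1.2·3.2 = -3.072
Cov(-2D_1 + 5D_2, -D_1 + 2D_2) = (-2)(-1)V(D_1) + (5)(2)V(D_2) + [(-2)(2) + (5)(-1)]Cov(D_1,D_2)
= 2·1.44 + 10·10.24 + -9·-3.072 = 132.928

132.928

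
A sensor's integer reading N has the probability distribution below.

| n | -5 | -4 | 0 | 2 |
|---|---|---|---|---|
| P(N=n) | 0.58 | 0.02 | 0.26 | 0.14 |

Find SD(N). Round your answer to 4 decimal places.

E[N] = (-5)(0.58) + (-4)(0.02) + (0)(0.26) + (2)(0.14) = -2.7
E[N²] = (-5)²(0.58) + (-4)²(0.02) + (0)²(0.26) + (2)²(0.14) = 15.38
var(N) = E[N²] − (E[N])² = 15.38 − (-2.7)² = 8.09
SD(N) = √8.09 ≈ 2.8443

2.8443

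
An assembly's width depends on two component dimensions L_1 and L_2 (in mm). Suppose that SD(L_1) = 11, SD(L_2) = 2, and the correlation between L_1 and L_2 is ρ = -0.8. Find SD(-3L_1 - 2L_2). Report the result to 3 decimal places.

V(L_1) = (11)² = 121;  V(L_2) = (2)² = 4
cov(L_1,L_2) = ρ·SD(L_1)·SD(L_2) = -0.8·11·2 = -17.6
V(-3L_1 - 2L_2) = (-3)²·V(L_1) + (-2)²·V(L_2) + 2·(-3)·(-2)·cov(L_1,L_2)
= 9·121 + 4·4 + 12·-17.6 = 893.8
SD(-3L_1 - 2L_2) = √893.8 ≈ 29.896

29.896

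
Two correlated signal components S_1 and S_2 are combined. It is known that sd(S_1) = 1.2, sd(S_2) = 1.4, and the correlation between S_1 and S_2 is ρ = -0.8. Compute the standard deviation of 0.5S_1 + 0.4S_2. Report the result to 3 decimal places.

var(S_1) = (1.2)² = 1.44;  var(S_2) = (1.4)² = 1.96
cov(S_1,S_2) = ρ·sd(S_1)·sd(S_2) = -0.8·1.2·1.4 = -1.344
var(0.5S_1 + 0.4S_2) = (0.5)²·var(S_1) + (0.4)²·var(S_2) + 2·(0.5)·(0.4)·cov(S_1,S_2)
= 0.25·1.44 + 0.16·1.96 + 0.4·-1.344 = 0.136
sd(0.5S_1 + 0.4S_2) = √0.136 ≈ 0.369

0.369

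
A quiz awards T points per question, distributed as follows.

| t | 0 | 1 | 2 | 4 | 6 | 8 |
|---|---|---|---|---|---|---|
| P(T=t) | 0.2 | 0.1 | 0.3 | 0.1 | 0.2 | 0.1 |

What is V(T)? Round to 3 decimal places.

6.890

E[T] = (0)(0.2) + (1)(0.1) + (2)(0.3) + (4)(0.1) + (6)(0.2) + (8)(0.1) = 3.1
E[T²] = (0)²(0.2) + (1)²(0.1) + (2)²(0.3) + (4)²(0.1) + (6)²(0.2) + (8)²(0.1) = 16.5
V(T) = E[T²] − (E[T])² = 16.5 − (3.1)² = 6.89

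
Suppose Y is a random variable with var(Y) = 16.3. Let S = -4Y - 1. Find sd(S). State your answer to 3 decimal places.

var(-4Y - 1) = (-4)²·16.3 = 260.8
sd(S) = √260.8 ≈ 16.149

16.149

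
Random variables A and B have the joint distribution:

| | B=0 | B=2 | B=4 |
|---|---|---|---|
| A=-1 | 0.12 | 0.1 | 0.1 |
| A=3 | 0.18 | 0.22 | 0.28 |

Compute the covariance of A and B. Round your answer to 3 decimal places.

E[A] = 1.72,  E[B] = 2.16
E[AB] = 4.08
cov(A,B) = E[AB] − E[A]E[B] = 4.08 − (1.72)(2.16) = 0.3648

0.365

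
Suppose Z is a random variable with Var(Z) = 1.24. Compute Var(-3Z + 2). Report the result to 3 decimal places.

11.160

Var(-3Z + 2) = (-3)²·Var(Z) = 9·1.24 = 11.16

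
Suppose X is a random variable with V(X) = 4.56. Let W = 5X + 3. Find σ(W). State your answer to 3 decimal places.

V(5X + 3) = (5)²·4.56 = 114
σ(W) = √114 ≈ 10.677

10.677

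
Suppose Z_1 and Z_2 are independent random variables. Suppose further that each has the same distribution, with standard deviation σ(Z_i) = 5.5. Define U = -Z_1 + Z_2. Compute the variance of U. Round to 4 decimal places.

60.5000

var(Z_i) = (5.5)² = 30.25
By independence, var(U) = (-1)²var(Z_1) + (1)²var(Z_2)
= (-1)²·30.25 + (1)²·30.25 = 60.5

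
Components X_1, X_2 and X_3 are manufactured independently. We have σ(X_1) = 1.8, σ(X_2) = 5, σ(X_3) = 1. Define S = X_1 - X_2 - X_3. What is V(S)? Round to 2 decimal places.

V(X_1) = 3.24, V(X_2) = 25, V(X_3) = 1
By independence, V(S) = (1)²V(X_1) + (-1)²V(X_2) + (-1)²V(X_3)
= (1)²·3.24 + (-1)²·25 + (-1)²·1 = 29.24

29.24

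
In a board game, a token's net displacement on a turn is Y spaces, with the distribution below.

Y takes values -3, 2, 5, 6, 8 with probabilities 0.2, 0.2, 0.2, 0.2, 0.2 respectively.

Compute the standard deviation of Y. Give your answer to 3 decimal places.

E[Y] = (-3)(0.2) + (2)(0.2) + (5)(0.2) + (6)(0.2) + (8)(0.2) = 3.6
E[Y²] = (-3)²(0.2) + (2)²(0.2) + (5)²(0.2) + (6)²(0.2) + (8)²(0.2) = 27.6
V(Y) = E[Y²] − (E[Y])² = 27.6 − (3.6)² = 14.64
sd(Y) = √14.64 ≈ 3.826

3.826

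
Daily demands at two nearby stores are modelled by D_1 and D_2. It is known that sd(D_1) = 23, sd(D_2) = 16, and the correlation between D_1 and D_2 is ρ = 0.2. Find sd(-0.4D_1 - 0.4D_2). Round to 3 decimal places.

var(D_1) = (23)² = 529;  var(D_2) = (16)² = 256
Cov(D_1,D_2) = ρ·sd(D_1)·sd(D_2) = 0.2·23·16 = 73.6
var(-0.4D_1 - 0.4D_2) = (-0.4)²·var(D_1) + (-0.4)²·var(D_2) + 2·(-0.4)·(-0.4)·Cov(D_1,D_2)
= 0.16·529 + 0.16·256 + 0.32·73.6 = 149.152
sd(-0.4D_1 - 0.4D_2) = √149.152 ≈ 12.213

12.213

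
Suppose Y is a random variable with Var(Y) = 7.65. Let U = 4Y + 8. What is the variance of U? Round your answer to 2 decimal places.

Var(4Y + 8) = (4)²·Var(Y) = 16·7.65 = 122.4

122.40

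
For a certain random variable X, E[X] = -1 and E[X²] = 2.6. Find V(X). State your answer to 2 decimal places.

V(X) = 2.6 − (-1)² = 1.6

1.60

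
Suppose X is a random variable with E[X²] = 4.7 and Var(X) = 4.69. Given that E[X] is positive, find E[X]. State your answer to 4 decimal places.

(E[X])² = E[X²] − Var(X) = 4.7 − 4.69 = 0.01
E[X] = √0.01 = 0.1

0.1000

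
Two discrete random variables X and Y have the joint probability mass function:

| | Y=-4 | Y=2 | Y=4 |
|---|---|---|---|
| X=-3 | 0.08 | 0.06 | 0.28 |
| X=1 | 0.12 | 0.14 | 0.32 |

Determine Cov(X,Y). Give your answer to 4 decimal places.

-0.3200

E[X] = -0.68,  E[Y] = 2
E[XY] = -1.68
Cov(X,Y) = E[XY] − E[X]E[Y] = -1.68 − (-0.68)(2) = -0.32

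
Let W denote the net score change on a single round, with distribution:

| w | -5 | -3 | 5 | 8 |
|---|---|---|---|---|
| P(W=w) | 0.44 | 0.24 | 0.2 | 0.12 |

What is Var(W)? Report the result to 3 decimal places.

E[W] = (-5)(0.44) + (-3)(0.24) + (5)(0.2) + (8)(0.12) = -0.96
E[W²] = (-5)²(0.44) + (-3)²(0.24) + (5)²(0.2) + (8)²(0.12) = 25.84
Var(W) = E[W²] − (E[W])² = 25.84 − (-0.96)² = 24.9184

24.918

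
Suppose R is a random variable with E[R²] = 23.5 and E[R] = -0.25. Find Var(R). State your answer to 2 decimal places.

Var(R) = 23.5 − (-0.25)² = 23.4375

23.44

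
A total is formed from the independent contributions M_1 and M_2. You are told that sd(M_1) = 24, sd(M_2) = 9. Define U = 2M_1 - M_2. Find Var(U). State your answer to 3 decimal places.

Var(M_1) = 576, Var(M_2) = 81
By independence, Var(U) = (2)²Var(M_1) + (-1)²Var(M_2)
= (2)²·576 + (-1)²·81 = 2385

2385.000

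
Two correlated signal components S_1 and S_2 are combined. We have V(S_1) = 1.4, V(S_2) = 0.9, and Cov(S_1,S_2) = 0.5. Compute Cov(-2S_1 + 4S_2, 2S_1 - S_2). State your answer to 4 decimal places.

Cov(-2S_1 + 4S_2, 2S_1 - S_2) = (-2)(2)V(S_1) + (4)(-1)V(S_2) + [(-2)(-1) + (4)(2)]Cov(S_1,S_2)
= -4·1.4 + -4·0.9 + 10·0.5 = -4.2

-4.2000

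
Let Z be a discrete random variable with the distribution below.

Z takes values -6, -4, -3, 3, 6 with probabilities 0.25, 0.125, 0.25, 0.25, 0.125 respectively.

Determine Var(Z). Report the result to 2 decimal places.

18.44

E[Z] = (-6)(0.25) + (-4)(0.125) + (-3)(0.25) + (3)(0.25) + (6)(0.125) = -1.25
E[Z²] = (-6)²(0.25) + (-4)²(0.125) + (-3)²(0.25) + (3)²(0.25) + (6)²(0.125) = 20
Var(Z) = E[Z²] − (E[Z])² = 20 − (-1.25)² = 18.4375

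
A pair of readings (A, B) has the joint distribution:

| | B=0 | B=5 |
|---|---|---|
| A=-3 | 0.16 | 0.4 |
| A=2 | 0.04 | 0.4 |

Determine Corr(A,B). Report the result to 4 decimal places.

0.2417

E[A] = -0.8,  E[B] = 4
E[AB] = -2
Cov(A,B) = E[AB] − E[A]E[B] = -2 − (-0.8)(4) = 1.2
V(A) = 6.16,  V(B) = 4
ρ = 1.2 / √(6.16·4) ≈ 0.2417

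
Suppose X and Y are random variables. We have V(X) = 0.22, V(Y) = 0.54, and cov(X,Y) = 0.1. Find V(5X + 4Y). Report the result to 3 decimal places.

V(5X + 4Y) = (5)²·V(X) + (4)²·V(Y) + 2·(5)·(4)·cov(X,Y)
= 25·0.22 + 16·0.54 + 40·0.1 = 18.14

18.140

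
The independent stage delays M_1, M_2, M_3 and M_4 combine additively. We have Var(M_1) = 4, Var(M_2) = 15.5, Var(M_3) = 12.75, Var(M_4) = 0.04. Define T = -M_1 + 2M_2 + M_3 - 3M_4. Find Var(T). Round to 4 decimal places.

79.1100

By independence, Var(T) = (-1)²Var(M_1) + (2)²Var(M_2) + (1)²Var(M_3) + (-3)²Var(M_4)
= (-1)²·4 + (2)²·15.5 + (1)²·12.75 + (-3)²·0.04 = 79.11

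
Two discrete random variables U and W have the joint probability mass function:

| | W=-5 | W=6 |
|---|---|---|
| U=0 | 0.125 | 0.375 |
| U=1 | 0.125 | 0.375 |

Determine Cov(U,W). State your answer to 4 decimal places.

E[U] = 0.5,  E[W] = 3.25
E[UW] = 1.625
Cov(U,W) = E[UW] − E[U]E[W] = 1.625 − (0.5)(3.25) = 0

0.0000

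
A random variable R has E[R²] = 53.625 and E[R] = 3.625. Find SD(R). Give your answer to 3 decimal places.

6.363

Var(R) = 53.625 − (3.625)² = 40.484375
SD(R) = √40.484375 ≈ 6.363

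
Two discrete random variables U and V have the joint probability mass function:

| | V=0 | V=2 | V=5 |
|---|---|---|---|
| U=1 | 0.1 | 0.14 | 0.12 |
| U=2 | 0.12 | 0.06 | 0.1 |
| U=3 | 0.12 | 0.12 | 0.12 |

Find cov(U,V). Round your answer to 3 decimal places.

-0.040

E[U] = 2,  E[V] = 2.34
E[UV] = 4.64
cov(U,V) = E[UV] − E[U]E[V] = 4.64 − (2)(2.34) = -0.04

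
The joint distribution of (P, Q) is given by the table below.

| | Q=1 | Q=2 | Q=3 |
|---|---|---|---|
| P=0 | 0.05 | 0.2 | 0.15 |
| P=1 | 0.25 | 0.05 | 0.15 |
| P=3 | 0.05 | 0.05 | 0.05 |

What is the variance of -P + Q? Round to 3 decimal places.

1.890

E[P] = 0.9,  E[Q] = 2,  E[PQ] = 1.7
var(P) = 1.8 − (0.9)² = 0.99;  var(Q) = 4.7 − (2)² = 0.7
Cov(P,Q) = 1.7 − (0.9)(2) = -0.1
var(-P + Q) = (-1)²·0.99 + (1)²·0.7 + 2·(-1)·(1)·-0.1 = 1.89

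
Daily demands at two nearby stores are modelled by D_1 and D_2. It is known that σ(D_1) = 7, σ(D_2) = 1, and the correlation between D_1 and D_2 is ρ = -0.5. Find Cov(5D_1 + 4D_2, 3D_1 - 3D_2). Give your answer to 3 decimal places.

733.500

V(D_1) = (7)² = 49;  V(D_2) = (1)² = 1
Cov(D_1,D_2) = ρ·σ(D_1)·σ(D_2) = -0.5·7·1 = -3.5
Cov(5D_1 + 4D_2, 3D_1 - 3D_2) = (5)(3)V(D_1) + (4)(-3)V(D_2) + [(5)(-3) + (4)(3)]Cov(D_1,D_2)
= 15·49 + -12·1 + -3·-3.5 = 733.5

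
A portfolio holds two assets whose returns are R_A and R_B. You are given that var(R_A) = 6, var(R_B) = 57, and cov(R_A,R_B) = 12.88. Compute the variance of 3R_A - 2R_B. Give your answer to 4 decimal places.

var(3R_A - 2R_B) = (3)²·var(R_A) + (-2)²·var(R_B) + 2·(3)·(-2)·cov(R_A,R_B)
= 9·6 + 4·57 + -12·12.88 = 127.44

127.4400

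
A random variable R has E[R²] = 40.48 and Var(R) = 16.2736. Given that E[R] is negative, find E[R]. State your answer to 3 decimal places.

-4.920

(E[R])² = E[R²] − Var(R) = 40.48 − 16.2736 = 24.2064
E[R] = −√24.2064 = -4.92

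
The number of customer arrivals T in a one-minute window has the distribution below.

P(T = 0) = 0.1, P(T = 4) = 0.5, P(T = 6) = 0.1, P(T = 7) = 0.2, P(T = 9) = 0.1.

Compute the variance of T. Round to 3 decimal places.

E[T] = (0)(0.1) + (4)(0.5) + (6)(0.1) + (7)(0.2) + (9)(0.1) = 4.9
E[T²] = (0)²(0.1) + (4)²(0.5) + (6)²(0.1) + (7)²(0.2) + (9)²(0.1) = 29.5
Var(T) = E[T²] − (E[T])² = 29.5 − (4.9)² = 5.49

5.490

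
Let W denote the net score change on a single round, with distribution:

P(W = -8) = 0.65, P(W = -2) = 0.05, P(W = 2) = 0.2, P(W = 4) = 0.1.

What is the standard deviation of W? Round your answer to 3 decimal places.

4.894

E[W] = (-8)(0.65) + (-2)(0.05) + (2)(0.2) + (4)(0.1) = -4.5
E[W²] = (-8)²(0.65) + (-2)²(0.05) + (2)²(0.2) + (4)²(0.1) = 44.2
Var(W) = E[W²] − (E[W])² = 44.2 − (-4.5)² = 23.95
SD(W) = √23.95 ≈ 4.894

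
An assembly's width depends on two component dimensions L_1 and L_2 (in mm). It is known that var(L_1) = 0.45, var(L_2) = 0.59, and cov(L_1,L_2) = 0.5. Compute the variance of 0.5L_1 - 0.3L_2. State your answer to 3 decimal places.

0.016

var(0.5L_1 - 0.3L_2) = (0.5)²·var(L_1) + (-0.3)²·var(L_2) + 2·(0.5)·(-0.3)·cov(L_1,L_2)
= 0.25·0.45 + 0.09·0.59 + -0.3·0.5 = 0.0156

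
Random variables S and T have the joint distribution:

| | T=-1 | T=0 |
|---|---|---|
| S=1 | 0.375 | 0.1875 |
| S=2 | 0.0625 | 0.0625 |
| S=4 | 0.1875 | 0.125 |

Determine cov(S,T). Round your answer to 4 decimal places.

E[S] = 2.0625,  E[T] = -0.625
E[ST] = -1.25
cov(S,T) = E[ST] − E[S]E[T] = -1.25 − (2.0625)(-0.625) = 0.0390625

0.0391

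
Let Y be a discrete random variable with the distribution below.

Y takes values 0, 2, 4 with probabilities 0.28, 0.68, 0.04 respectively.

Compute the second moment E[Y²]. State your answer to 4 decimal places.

E[Y²] = (0)²(0.28) + (2)²(0.68) + (4)²(0.04) = 3.36

3.3600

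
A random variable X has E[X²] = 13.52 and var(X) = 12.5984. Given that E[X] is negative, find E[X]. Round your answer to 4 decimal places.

-0.9600

(E[X])² = E[X²] − var(X) = 13.52 − 12.5984 = 0.9216
E[X] = −√0.9216 = -0.96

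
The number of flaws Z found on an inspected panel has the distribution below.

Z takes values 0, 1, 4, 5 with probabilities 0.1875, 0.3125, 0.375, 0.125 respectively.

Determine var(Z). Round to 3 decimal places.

E[Z] = (0)(0.1875) + (1)(0.3125) + (4)(0.375) + (5)(0.125) = 2.4375
E[Z²] = (0)²(0.1875) + (1)²(0.3125) + (4)²(0.375) + (5)²(0.125) = 9.4375
var(Z) = E[Z²] − (E[Z])² = 9.4375 − (2.4375)² = 3.49609375

3.496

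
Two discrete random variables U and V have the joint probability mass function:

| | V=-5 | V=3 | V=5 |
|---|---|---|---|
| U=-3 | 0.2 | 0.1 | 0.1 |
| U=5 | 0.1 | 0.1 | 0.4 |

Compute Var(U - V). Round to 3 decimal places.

E[U] = 1.8,  E[V] = 1.6,  E[UV] = 9.6
Var(U) = 18.6 − (1.8)² = 15.36;  Var(V) = 21.8 − (1.6)² = 19.24
cov(U,V) = 9.6 − (1.8)(1.6) = 6.72
Var(U - V) = (1)²·15.36 + (-1)²·19.24 + 2·(1)·(-1)·6.72 = 21.16

21.160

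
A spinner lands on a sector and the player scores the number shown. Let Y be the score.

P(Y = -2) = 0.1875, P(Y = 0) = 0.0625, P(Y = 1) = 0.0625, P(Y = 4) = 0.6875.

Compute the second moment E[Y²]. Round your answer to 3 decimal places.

11.813

E[Y²] = (-2)²(0.1875) + (0)²(0.0625) + (1)²(0.0625) + (4)²(0.6875) = 11.8125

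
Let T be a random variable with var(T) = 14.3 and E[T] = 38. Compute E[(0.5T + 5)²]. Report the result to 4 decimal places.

E[0.5T + 5] = 0.5·38 + 5 = 24
var(0.5T + 5) = (0.5)²·14.3 = 3.575
E[(0.5T + 5)²] = var((0.5T + 5)) + (E[(0.5T + 5)])² = 3.575 + (24)² = 579.575

579.5750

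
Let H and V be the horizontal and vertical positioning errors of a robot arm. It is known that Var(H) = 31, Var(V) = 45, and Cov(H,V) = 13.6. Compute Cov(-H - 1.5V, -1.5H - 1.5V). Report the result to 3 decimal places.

198.750

Cov(-H - 1.5V, -1.5H - 1.5V) = (-1)(-1.5)Var(H) + (-1.5)(-1.5)Var(V) + [(-1)(-1.5) + (-1.5)(-1.5)]Cov(H,V)
= 1.5·31 + 2.25·45 + 3.75·13.6 = 198.75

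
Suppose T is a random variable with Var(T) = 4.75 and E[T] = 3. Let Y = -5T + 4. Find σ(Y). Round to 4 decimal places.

10.8972

Var(-5T + 4) = (-5)²·4.75 = 118.75
σ(Y) = √118.75 ≈ 10.8972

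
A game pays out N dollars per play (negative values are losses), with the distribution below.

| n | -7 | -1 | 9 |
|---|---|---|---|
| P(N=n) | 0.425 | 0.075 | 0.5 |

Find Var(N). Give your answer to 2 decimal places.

E[N] = (-7)(0.425) + (-1)(0.075) + (9)(0.5) = 1.45
E[N²] = (-7)²(0.425) + (-1)²(0.075) + (9)²(0.5) = 61.4
Var(N) = E[N²] − (E[N])² = 61.4 − (1.45)² = 59.2975

59.30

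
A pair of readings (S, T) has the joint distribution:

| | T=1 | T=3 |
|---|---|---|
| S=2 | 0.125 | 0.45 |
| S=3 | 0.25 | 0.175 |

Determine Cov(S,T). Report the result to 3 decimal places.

-0.181

E[S] = 2.425,  E[T] = 2.25
E[ST] = 5.275
Cov(S,T) = E[ST] − E[S]E[T] = 5.275 − (2.425)(2.25) = -0.18125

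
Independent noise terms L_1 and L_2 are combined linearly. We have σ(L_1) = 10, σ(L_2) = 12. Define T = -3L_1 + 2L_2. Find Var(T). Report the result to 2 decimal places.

1476.00

Var(L_1) = 100, Var(L_2) = 144
By independence, Var(T) = (-3)²Var(L_1) + (2)²Var(L_2)
= (-3)²·100 + (2)²·144 = 1476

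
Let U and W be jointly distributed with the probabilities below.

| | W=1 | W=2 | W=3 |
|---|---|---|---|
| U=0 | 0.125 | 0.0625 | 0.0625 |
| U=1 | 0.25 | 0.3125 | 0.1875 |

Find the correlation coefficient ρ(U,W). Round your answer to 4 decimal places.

0.0925

E[U] = 0.75,  E[W] = 1.875
E[UW] = 1.4375
Cov(U,W) = E[UW] − E[U]E[W] = 1.4375 − (0.75)(1.875) = 0.03125
var(U) = 0.1875,  var(W) = 0.609375
ρ = 0.03125 / √(0.1875·0.609375) ≈ 0.0925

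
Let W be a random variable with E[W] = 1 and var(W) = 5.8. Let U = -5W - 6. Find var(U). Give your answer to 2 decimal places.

145.00

var(-5W - 6) = (-5)²·var(W) = 25·5.8 = 145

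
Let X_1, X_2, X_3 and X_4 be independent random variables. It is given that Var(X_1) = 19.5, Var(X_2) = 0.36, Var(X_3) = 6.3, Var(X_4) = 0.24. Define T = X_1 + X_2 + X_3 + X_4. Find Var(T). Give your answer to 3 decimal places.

26.400

By independence, Var(T) = (1)²Var(X_1) + (1)²Var(X_2) + (1)²Var(X_3) + (1)²Var(X_4)
= (1)²·19.5 + (1)²·0.36 + (1)²·6.3 + (1)²·0.24 = 26.4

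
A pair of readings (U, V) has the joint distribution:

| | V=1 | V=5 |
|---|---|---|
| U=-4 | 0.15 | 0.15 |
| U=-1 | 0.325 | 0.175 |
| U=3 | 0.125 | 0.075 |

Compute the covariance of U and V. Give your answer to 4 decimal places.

-0.4400

E[U] = -1.1,  E[V] = 2.6
E[UV] = -3.3
Cov(U,V) = E[UV] − E[U]E[V] = -3.3 − (-1.1)(2.6) = -0.44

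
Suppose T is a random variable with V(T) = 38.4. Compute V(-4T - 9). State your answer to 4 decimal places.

614.4000

V(-4T - 9) = (-4)²·V(T) = 16·38.4 = 614.4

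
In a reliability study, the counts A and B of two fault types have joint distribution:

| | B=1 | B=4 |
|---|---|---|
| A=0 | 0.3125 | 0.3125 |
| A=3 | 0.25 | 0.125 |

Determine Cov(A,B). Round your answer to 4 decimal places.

E[A] = 1.125,  E[B] = 2.3125
E[AB] = 2.25
Cov(A,B) = E[AB] − E[A]E[B] = 2.25 − (1.125)(2.3125) = -0.3515625

-0.3516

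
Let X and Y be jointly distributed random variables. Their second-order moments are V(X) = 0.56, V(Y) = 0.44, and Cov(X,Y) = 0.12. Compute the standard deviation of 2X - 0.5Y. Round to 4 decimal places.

V(2X - 0.5Y) = (2)²·V(X) + (-0.5)²·V(Y) + 2·(2)·(-0.5)·Cov(X,Y)
= 4·0.56 + 0.25·0.44 + -2·0.12 = 2.11
σ(2X - 0.5Y) = √2.11 ≈ 1.4526

1.4526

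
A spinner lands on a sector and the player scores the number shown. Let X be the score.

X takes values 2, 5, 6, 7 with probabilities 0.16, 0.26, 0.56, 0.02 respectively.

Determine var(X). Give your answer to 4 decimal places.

2.0656

E[X] = (2)(0.16) + (5)(0.26) + (6)(0.56) + (7)(0.02) = 5.12
E[X²] = (2)²(0.16) + (5)²(0.26) + (6)²(0.56) + (7)²(0.02) = 28.28
var(X) = E[X²] − (E[X])² = 28.28 − (5.12)² = 2.0656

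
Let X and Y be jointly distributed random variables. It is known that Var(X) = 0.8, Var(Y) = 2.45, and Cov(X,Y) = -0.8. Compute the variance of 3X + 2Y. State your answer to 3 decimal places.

7.400

Var(3X + 2Y) = (3)²·Var(X) + (2)²·Var(Y) + 2·(3)·(2)·Cov(X,Y)
= 9·0.8 + 4·2.45 + 12·-0.8 = 7.4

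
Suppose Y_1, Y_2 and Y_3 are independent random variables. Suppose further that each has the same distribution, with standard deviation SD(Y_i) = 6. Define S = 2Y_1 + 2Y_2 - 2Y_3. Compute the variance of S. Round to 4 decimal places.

432.0000

Var(Y_i) = (6)² = 36
By independence, Var(S) = (2)²Var(Y_1) + (2)²Var(Y_2) + (-2)²Var(Y_3)
= (2)²·36 + (2)²·36 + (-2)²·36 = 432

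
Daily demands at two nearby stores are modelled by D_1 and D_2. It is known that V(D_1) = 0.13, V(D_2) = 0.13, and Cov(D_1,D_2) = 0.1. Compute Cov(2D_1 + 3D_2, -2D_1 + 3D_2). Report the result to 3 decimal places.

Cov(2D_1 + 3D_2, -2D_1 + 3D_2) = (2)(-2)V(D_1) + (3)(3)V(D_2) + [(2)(3) + (3)(-2)]Cov(D_1,D_2)
= -4·0.13 + 9·0.13 + 0·0.1 = 0.65

0.650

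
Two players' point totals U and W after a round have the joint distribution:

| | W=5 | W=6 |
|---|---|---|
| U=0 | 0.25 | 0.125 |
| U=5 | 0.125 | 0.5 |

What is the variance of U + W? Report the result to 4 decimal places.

E[U] = 3.125,  E[W] = 5.625,  E[UW] = 18.125
Var(U) = 15.625 − (3.125)² = 5.859375;  Var(W) = 31.875 − (5.625)² = 0.234375
cov(U,W) = 18.125 − (3.125)(5.625) = 0.546875
Var(U + W) = (1)²·5.859375 + (1)²·0.234375 + 2·(1)·(1)·0.546875 = 7.1875

7.1875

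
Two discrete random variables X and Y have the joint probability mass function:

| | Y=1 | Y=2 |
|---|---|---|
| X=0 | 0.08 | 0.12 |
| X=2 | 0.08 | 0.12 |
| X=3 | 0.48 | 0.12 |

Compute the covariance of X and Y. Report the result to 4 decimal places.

-0.1920

E[X] = 2.2,  E[Y] = 1.36
E[XY] = 2.8
cov(X,Y) = E[XY] − E[X]E[Y] = 2.8 − (2.2)(1.36) = -0.192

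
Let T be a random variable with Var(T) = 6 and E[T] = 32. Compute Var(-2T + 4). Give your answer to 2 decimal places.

24.00

Var(-2T + 4) = (-2)²·Var(T) = 4·6 = 24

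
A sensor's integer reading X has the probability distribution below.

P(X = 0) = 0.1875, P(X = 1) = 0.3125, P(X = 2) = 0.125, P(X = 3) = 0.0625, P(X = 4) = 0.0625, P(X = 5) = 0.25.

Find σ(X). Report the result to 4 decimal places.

1.8875

E[X] = (0)(0.1875) + (1)(0.3125) + (2)(0.125) + (3)(0.0625) + (4)(0.0625) + (5)(0.25) = 2.25
E[X²] = (0)²(0.1875) + (1)²(0.3125) + (2)²(0.125) + (3)²(0.0625) + (4)²(0.0625) + (5)²(0.25) = 8.625
Var(X) = E[X²] − (E[X])² = 8.625 − (2.25)² = 3.5625
σ(X) = √3.5625 ≈ 1.8875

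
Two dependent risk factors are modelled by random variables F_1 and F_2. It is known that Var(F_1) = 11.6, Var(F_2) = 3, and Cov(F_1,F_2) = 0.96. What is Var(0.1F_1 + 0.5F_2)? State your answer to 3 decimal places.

Var(0.1F_1 + 0.5F_2) = (0.1)²·Var(F_1) + (0.5)²·Var(F_2) + 2·(0.1)·(0.5)·Cov(F_1,F_2)
= 0.01·11.6 + 0.25·3 + 0.1·0.96 = 0.962

0.962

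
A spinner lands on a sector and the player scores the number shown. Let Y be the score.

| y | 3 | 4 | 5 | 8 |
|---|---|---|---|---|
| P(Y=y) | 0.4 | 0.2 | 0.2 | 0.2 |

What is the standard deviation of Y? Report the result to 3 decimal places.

E[Y] = (3)(0.4) + (4)(0.2) + (5)(0.2) + (8)(0.2) = 4.6
E[Y²] = (3)²(0.4) + (4)²(0.2) + (5)²(0.2) + (8)²(0.2) = 24.6
Var(Y) = E[Y²] − (E[Y])² = 24.6 − (4.6)² = 3.44
sd(Y) = √3.44 ≈ 1.855

1.855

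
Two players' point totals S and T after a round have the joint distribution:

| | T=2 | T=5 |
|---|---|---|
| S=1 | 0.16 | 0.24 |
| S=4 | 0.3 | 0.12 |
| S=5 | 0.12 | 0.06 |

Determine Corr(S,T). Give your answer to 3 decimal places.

-0.284

E[S] = 2.98,  E[T] = 3.26
E[ST] = 9.02
Cov(S,T) = E[ST] − E[S]E[T] = 9.02 − (2.98)(3.26) = -0.6948
Var(S) = 2.7396,  Var(T) = 2.1924
ρ = -0.6948 / √(2.7396·2.1924) ≈ -0.284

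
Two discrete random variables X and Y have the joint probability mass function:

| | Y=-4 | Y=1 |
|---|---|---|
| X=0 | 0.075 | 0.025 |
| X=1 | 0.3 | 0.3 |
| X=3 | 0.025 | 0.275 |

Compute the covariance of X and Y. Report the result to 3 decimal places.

E[X] = 1.5,  E[Y] = -1
E[XY] = -0.375
Cov(X,Y) = E[XY] − E[X]E[Y] = -0.375 − (1.5)(-1) = 1.125

1.125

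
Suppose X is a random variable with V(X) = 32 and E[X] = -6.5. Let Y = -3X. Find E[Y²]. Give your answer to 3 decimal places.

E[-3X] = -3·-6.5 = 19.5
V(-3X) = (-3)²·32 = 288
E[Y²] = V(Y) + (E[Y])² = 288 + (19.5)² = 668.25

668.250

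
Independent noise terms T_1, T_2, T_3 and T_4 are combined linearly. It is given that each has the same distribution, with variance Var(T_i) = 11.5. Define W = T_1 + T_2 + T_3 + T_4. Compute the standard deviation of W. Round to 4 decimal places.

By independence, Var(W) = (1)²Var(T_1) + (1)²Var(T_2) + (1)²Var(T_3) + (1)²Var(T_4)
= (1)²·11.5 + (1)²·11.5 + (1)²·11.5 + (1)²·11.5 = 46
σ(W) = √46 ≈ 6.7823

6.7823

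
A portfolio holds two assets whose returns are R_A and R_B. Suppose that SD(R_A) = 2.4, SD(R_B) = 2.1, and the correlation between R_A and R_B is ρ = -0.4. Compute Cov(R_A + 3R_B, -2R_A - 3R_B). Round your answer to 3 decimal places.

-33.066

var(R_A) = (2.4)² = 5.76;  var(R_B) = (2.1)² = 4.41
Cov(R_A,R_B) = ρ·SD(R_A)·SD(R_B) = -0.4·2.4·2.1 = -2.016
Cov(R_A + 3R_B, -2R_A - 3R_B) = (1)(-2)var(R_A) + (3)(-3)var(R_B) + [(1)(-3) + (3)(-2)]Cov(R_A,R_B)
= -2·5.76 + -9·4.41 + -9·-2.016 = -33.066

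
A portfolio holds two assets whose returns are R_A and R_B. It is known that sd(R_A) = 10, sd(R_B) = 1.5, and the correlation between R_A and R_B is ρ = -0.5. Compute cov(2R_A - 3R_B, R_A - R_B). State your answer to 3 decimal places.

Var(R_A) = (10)² = 100;  Var(R_B) = (1.5)² = 2.25
cov(R_A,R_B) = ρ·sd(R_A)·sd(R_B) = -0.5·10·1.5 = -7.5
cov(2R_A - 3R_B, R_A - R_B) = (2)(1)Var(R_A) + (-3)(-1)Var(R_B) + [(2)(-1) + (-3)(1)]cov(R_A,R_B)
= 2·100 + 3·2.25 + -5·-7.5 = 244.25

244.250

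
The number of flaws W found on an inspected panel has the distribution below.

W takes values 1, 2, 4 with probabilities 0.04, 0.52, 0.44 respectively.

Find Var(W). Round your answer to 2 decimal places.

E[W] = (1)(0.04) + (2)(0.52) + (4)(0.44) = 2.84
E[W²] = (1)²(0.04) + (2)²(0.52) + (4)²(0.44) = 9.16
Var(W) = E[W²] − (E[W])² = 9.16 − (2.84)² = 1.0944

1.09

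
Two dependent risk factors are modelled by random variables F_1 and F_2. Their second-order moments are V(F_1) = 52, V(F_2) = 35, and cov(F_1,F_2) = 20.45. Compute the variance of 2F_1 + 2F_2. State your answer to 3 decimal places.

511.600

V(2F_1 + 2F_2) = (2)²·V(F_1) + (2)²·V(F_2) + 2·(2)·(2)·cov(F_1,F_2)
= 4·52 + 4·35 + 8·20.45 = 511.6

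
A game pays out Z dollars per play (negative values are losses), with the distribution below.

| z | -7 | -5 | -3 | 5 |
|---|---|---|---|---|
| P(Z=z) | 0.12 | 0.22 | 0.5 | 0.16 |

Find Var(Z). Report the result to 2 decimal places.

12.91

E[Z] = (-7)(0.12) + (-5)(0.22) + (-3)(0.5) + (5)(0.16) = -2.64
E[Z²] = (-7)²(0.12) + (-5)²(0.22) + (-3)²(0.5) + (5)²(0.16) = 19.88
Var(Z) = E[Z²] − (E[Z])² = 19.88 − (-2.64)² = 12.9104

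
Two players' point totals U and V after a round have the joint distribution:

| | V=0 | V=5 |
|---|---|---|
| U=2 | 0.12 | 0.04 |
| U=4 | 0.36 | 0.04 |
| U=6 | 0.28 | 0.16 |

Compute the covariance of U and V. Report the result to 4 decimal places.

0.5280

E[U] = 4.56,  E[V] = 1.2
E[UV] = 6
cov(U,V) = E[UV] − E[U]E[V] = 6 − (4.56)(1.2) = 0.528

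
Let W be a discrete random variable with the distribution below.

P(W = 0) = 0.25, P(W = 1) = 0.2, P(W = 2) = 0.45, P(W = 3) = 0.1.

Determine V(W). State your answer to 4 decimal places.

0.9400

E[W] = (0)(0.25) + (1)(0.2) + (2)(0.45) + (3)(0.1) = 1.4
E[W²] = (0)²(0.25) + (1)²(0.2) + (2)²(0.45) + (3)²(0.1) = 2.9
V(W) = E[W²] − (E[W])² = 2.9 − (1.4)² = 0.94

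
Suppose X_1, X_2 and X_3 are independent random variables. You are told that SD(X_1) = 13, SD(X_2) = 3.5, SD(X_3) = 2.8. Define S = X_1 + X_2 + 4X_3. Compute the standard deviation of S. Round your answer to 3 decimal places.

Var(X_1) = 169, Var(X_2) = 12.25, Var(X_3) = 7.84
By independence, Var(S) = (1)²Var(X_1) + (1)²Var(X_2) + (4)²Var(X_3)
= (1)²·169 + (1)²·12.25 + (4)²·7.84 = 306.69
SD(S) = √306.69 ≈ 17.513

17.513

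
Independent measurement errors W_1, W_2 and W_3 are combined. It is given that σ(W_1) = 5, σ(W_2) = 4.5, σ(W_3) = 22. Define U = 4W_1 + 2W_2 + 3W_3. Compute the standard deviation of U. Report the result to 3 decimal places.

69.549

Var(W_1) = 25, Var(W_2) = 20.25, Var(W_3) = 484
By independence, Var(U) = (4)²Var(W_1) + (2)²Var(W_2) + (3)²Var(W_3)
= (4)²·25 + (2)²·20.25 + (3)²·484 = 4837
σ(U) = √4837 ≈ 69.549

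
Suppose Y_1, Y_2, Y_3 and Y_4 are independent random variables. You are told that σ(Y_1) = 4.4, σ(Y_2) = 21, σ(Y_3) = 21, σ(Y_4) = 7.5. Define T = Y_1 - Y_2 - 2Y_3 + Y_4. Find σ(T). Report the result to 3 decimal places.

47.756

V(Y_1) = 19.36, V(Y_2) = 441, V(Y_3) = 441, V(Y_4) = 56.25
By independence, V(T) = (1)²V(Y_1) + (-1)²V(Y_2) + (-2)²V(Y_3) + (1)²V(Y_4)
= (1)²·19.36 + (-1)²·441 + (-2)²·441 + (1)²·56.25 = 2280.61
σ(T) = √2280.61 ≈ 47.756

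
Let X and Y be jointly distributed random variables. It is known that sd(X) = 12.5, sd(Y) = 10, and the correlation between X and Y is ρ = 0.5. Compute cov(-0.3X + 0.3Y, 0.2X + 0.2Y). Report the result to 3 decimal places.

-3.375

var(X) = (12.5)² = 156.25;  var(Y) = (10)² = 100
cov(X,Y) = ρ·sd(X)·sd(Y) = 0.5·12.5·10 = 62.5
cov(-0.3X + 0.3Y, 0.2X + 0.2Y) = (-0.3)(0.2)var(X) + (0.3)(0.2)var(Y) + [(-0.3)(0.2) + (0.3)(0.2)]cov(X,Y)
= -0.06·156.25 + 0.06·100 + 0·62.5 = -3.375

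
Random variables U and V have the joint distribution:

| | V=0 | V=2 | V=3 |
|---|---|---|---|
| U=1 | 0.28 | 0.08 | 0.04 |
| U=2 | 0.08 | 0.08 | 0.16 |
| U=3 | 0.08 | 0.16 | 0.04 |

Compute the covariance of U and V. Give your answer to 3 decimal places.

E[U] = 1.88,  E[V] = 1.36
E[UV] = 2.88
Cov(U,V) = E[UV] − E[U]E[V] = 2.88 − (1.88)(1.36) = 0.3232

0.323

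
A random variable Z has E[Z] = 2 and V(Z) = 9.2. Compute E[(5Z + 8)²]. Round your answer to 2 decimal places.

E[5Z + 8] = 5·2 + 8 = 18
V(5Z + 8) = (5)²·9.2 = 230
E[(5Z + 8)²] = V((5Z + 8)) + (E[(5Z + 8)])² = 230 + (18)² = 554

554.00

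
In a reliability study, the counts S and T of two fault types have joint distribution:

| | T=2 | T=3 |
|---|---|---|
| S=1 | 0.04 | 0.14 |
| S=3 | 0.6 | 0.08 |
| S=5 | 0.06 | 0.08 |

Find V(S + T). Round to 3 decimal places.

E[S] = 2.92,  E[T] = 2.3,  E[ST] = 6.62
V(S) = 9.8 − (2.92)² = 1.2736;  V(T) = 5.5 − (2.3)² = 0.21
Cov(S,T) = 6.62 − (2.92)(2.3) = -0.096
V(S + T) = (1)²·1.2736 + (1)²·0.21 + 2·(1)·(1)·-0.096 = 1.2916

1.292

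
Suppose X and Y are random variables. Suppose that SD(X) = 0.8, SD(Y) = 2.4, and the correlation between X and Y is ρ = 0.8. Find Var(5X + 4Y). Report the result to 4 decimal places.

169.6000

Var(X) = (0.8)² = 0.64;  Var(Y) = (2.4)² = 5.76
Cov(X,Y) = ρ·SD(X)·SD(Y) = 0.8·0.8·2.4 = 1.536
Var(5X + 4Y) = (5)²·Var(X) + (4)²·Var(Y) + 2·(5)·(4)·Cov(X,Y)
= 25·0.64 + 16·5.76 + 40·1.536 = 169.6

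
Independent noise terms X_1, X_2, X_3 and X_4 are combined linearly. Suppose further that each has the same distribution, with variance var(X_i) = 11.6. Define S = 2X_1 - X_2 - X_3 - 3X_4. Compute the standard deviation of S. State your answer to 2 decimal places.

By independence, var(S) = (2)²var(X_1) + (-1)²var(X_2) + (-1)²var(X_3) + (-3)²var(X_4)
= (2)²·11.6 + (-1)²·11.6 + (-1)²·11.6 + (-3)²·11.6 = 174
sd(S) = √174 ≈ 13.19

13.19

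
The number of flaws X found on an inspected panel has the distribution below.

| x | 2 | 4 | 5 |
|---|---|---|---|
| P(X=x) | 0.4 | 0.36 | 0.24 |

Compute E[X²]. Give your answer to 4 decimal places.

13.3600

E[X²] = (2)²(0.4) + (4)²(0.36) + (5)²(0.24) = 13.36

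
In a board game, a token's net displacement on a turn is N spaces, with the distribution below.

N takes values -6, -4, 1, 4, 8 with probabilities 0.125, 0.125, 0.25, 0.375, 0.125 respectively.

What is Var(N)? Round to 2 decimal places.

18.50

E[N] = (-6)(0.125) + (-4)(0.125) + (1)(0.25) + (4)(0.375) + (8)(0.125) = 1.5
E[N²] = (-6)²(0.125) + (-4)²(0.125) + (1)²(0.25) + (4)²(0.375) + (8)²(0.125) = 20.75
Var(N) = E[N²] − (E[N])² = 20.75 − (1.5)² = 18.5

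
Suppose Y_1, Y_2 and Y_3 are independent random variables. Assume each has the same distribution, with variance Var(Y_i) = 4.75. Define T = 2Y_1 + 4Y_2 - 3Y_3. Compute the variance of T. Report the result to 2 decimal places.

By independence, Var(T) = (2)²Var(Y_1) + (4)²Var(Y_2) + (-3)²Var(Y_3)
= (2)²·4.75 + (4)²·4.75 + (-3)²·4.75 = 137.75

137.75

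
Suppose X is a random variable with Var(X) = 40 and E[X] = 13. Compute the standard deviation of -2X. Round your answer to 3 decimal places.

12.649

Var(-2X) = (-2)²·40 = 160
sd(-2X) = √160 ≈ 12.649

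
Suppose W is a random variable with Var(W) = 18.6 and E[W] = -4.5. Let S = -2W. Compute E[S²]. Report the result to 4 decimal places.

E[-2W] = -2·-4.5 = 9
Var(-2W) = (-2)²·18.6 = 74.4
E[S²] = Var(S) + (E[S])² = 74.4 + (9)² = 155.4

155.4000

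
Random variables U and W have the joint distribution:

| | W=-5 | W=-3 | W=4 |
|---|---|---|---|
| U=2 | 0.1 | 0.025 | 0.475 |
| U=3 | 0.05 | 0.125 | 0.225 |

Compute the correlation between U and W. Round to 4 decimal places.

-0.2010

E[U] = 2.4,  E[W] = 1.6
E[UW] = 3.475
cov(U,W) = E[UW] − E[U]E[W] = 3.475 − (2.4)(1.6) = -0.365
Var(U) = 0.24,  Var(W) = 13.74
ρ = -0.365 / √(0.24·13.74) ≈ -0.2010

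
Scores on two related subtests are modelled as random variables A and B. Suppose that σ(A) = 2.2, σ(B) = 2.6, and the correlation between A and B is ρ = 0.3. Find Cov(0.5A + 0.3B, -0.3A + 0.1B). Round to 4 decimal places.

V(A) = (2.2)² = 4.84;  V(B) = (2.6)² = 6.76
Cov(A,B) = ρ·σ(A)·σ(B) = 0.3·2.2·2.6 = 1.716
Cov(0.5A + 0.3B, -0.3A + 0.1B) = (0.5)(-0.3)V(A) + (0.3)(0.1)V(B) + [(0.5)(0.1) + (0.3)(-0.3)]Cov(A,B)
= -0.15·4.84 + 0.03·6.76 + -0.04·1.716 = -0.59184

-0.5918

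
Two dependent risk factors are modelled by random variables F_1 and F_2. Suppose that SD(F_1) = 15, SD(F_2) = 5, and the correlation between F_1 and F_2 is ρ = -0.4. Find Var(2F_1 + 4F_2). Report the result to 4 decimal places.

Var(F_1) = (15)² = 225;  Var(F_2) = (5)² = 25
Cov(F_1,F_2) = ρ·SD(F_1)·SD(F_2) = -0.4·15·5 = -30
Var(2F_1 + 4F_2) = (2)²·Var(F_1) + (4)²·Var(F_2) + 2·(2)·(4)·Cov(F_1,F_2)
= 4·225 + 16·25 + 16·-30 = 820

820.0000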